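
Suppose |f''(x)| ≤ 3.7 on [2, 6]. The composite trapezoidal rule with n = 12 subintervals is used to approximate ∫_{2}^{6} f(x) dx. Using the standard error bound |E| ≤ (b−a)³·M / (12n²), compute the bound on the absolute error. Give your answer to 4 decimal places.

0.1370

|E| ≤ (4)³·3.7 / (12·12²) = 236.8/1728 = 0.1370.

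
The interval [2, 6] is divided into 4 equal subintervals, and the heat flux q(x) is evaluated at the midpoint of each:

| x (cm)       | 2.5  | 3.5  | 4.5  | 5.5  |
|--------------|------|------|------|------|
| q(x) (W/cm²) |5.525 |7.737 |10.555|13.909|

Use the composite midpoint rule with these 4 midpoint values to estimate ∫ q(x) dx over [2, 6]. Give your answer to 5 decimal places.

37.72600

h = 1, n = 4.
h·[y(m₁) + y(m₂) + y(m₃) + y(m₄)] = 1·(37.726) = 37.72600.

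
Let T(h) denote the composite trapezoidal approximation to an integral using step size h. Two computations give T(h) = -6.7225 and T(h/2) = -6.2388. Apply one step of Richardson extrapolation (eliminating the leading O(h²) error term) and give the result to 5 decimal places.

R = (4·T(h/2) − T(h)) / 3 = (4·(-6.2388) − (-6.7225))/3 = (-18.2327)/3 = -6.07757.

-6.07757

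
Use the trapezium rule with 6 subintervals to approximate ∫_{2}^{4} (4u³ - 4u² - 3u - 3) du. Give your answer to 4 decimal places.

h = (4 − 2)/6 = 0.333333.
Nodes u₀,…,u₆ = 2, 2.333333, 2.666667, 3, 3.333333, 3.666667, 4.
f(u) = 4u³ - 4u² - 3u - 3: f₀=7, f₁=19.037037, f₂=36.407407, f₃=60, f₄=90.703704, f₅=129.407407, f₆=177.
(h/2)·[f₀ + 2f₁ + 2f₂ + 2f₃ + 2f₄ + 2f₅ + f₆] = 0.166667·(855.111111) = 142.5185.

142.5185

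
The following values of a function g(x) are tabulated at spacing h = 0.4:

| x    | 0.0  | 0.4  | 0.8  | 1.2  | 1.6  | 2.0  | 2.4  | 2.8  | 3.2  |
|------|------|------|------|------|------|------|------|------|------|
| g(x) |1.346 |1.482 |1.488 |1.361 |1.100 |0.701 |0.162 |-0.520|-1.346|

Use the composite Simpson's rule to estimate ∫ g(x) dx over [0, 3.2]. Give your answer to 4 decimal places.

2.3461

h = 0.4, n = 8.
(h/3)·[y₀ + 4y₁ + 2y₂ + 4y₃ + 2y₄ + 4y₅ + 2y₆ + 4y₇ + y₈] = 0.133333·(17.596) = 2.3461.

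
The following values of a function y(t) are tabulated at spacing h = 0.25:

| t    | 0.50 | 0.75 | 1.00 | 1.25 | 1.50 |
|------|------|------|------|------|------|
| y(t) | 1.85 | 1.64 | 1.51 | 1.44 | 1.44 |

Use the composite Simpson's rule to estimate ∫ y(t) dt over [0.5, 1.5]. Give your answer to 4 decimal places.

h = 0.25, n = 4.
(h/3)·[y₀ + 4y₁ + 2y₂ + 4y₃ + y₄] = 0.083333·(18.63) = 1.5525.

1.5525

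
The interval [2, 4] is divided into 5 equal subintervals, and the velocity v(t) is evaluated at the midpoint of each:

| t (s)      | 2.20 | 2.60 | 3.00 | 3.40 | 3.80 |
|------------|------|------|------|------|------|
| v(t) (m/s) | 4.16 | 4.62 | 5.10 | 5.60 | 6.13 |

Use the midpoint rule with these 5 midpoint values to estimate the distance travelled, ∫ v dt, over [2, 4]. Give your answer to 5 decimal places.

h = 0.4, n = 5.
h·[y(m₁) + y(m₂) + y(m₃) + y(m₄) + y(m₅)] = 0.4·(25.61) = 10.24400.

10.24400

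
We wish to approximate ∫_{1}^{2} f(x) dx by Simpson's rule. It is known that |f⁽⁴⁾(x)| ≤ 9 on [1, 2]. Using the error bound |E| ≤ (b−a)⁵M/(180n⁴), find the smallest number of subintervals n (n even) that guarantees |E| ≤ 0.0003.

Need 9/(180n⁴) ≤ 0.0003.
n⁴ ≥ 9/(180·0.0003) = 166.667 ⇒ n ≥ 3.5930, so the smallest even n is 4. (n must be even for Simpson's rule.)

4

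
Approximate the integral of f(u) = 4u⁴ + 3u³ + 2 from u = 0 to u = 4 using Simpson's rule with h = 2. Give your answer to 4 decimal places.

1053.3333

h = (4 − 0)/2 = 2.
Nodes u₀,…,u₂ = 0, 2, 4.
f(u) = 4u⁴ + 3u³ + 2: f₀=2, f₁=90, f₂=1218.
(h/3)·[f₀ + 4f₁ + f₂] = 0.666667·(1580) = 1053.3333.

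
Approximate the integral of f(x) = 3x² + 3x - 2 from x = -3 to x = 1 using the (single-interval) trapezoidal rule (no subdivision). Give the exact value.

40

T = (b−a)/2 · [f(-3) + f(1)] = 2·[16 + 4] = 40.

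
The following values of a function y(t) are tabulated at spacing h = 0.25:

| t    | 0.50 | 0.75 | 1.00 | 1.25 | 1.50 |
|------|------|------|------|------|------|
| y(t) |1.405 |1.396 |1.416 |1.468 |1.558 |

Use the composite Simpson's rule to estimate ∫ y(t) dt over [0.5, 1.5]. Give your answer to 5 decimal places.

1.43758

h = 0.25, n = 4.
(h/3)·[y₀ + 4y₁ + 2y₂ + 4y₃ + y₄] = 0.083333·(17.251) = 1.43758.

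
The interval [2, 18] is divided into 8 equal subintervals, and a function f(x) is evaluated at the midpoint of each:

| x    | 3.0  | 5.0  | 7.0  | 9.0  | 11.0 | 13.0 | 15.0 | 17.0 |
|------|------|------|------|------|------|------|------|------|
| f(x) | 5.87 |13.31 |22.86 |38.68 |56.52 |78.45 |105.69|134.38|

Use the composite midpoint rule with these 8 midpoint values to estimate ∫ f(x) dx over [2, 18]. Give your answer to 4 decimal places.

h = 2, n = 8.
h·[y(m₁) + y(m₂) + y(m₃) + y(m₄) + y(m₅) + y(m₆) + y(m₇) + y(m₈)] = 2·(455.76) = 911.5200.

911.5200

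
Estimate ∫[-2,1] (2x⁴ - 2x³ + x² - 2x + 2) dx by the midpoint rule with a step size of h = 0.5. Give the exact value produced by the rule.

h = (1 − (-2))/6 = 0.5.
Midpoints m₁,…,m₆ = -1.75, -1.25, -0.75, -0.25, 0.25, 0.75.
f(m₁)=38.0390625, f(m₂)=14.8515625, f(m₃)=5.5390625, f(m₄)=2.6015625, f(m₅)=1.5390625, f(m₆)=0.8515625.
h·[f(m₁) + f(m₂) + f(m₃) + f(m₄) + f(m₅) + f(m₆)] = 0.5·(63.421875) = 31.7109375.

31.7109375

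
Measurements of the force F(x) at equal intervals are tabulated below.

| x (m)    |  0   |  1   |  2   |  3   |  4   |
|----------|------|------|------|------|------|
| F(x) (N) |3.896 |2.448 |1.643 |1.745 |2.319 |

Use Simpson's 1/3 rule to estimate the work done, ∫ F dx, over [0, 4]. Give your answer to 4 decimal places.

8.7577

h = 1, n = 4.
(h/3)·[y₀ + 4y₁ + 2y₂ + 4y₃ + y₄] = 0.333333·(26.273) = 8.7577.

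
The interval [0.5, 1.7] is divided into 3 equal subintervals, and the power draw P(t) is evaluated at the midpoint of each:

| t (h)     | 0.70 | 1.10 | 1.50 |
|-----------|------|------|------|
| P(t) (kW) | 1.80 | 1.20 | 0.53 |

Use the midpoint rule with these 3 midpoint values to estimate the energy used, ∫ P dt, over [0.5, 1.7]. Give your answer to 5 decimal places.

1.41200

h = 0.4, n = 3.
h·[y(m₁) + y(m₂) + y(m₃)] = 0.4·(3.53) = 1.41200.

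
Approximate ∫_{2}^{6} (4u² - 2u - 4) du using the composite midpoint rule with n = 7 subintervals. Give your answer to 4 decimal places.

228.8980

h = (6 − 2)/7 = 0.571429.
Midpoints m₁,…,m₇ = 2.285714, 2.857143, 3.428571, 4, 4.571429, 5.142857, 5.714286.
f(m₁)=12.326531, f(m₂)=22.938776, f(m₃)=36.163265, f(m₄)=52, f(m₅)=70.448980, f(m₆)=91.510204, f(m₇)=115.183673.
h·[f(m₁) + f(m₂) + f(m₃) + f(m₄) + f(m₅) + f(m₆) + f(m₇)] = 0.571429·(400.571429) = 228.8980.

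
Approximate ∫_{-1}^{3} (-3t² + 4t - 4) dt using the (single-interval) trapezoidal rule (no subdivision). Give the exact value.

T = (b−a)/2 · [f(-1) + f(3)] = 2·[(-11) + (-19)] = -60.

-60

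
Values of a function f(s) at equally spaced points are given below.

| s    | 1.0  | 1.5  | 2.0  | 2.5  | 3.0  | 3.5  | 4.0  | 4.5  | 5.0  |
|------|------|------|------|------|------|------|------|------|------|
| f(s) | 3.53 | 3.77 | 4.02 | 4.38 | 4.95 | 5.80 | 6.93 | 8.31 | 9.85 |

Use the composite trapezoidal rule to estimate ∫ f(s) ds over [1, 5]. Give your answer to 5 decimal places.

h = 0.5, n = 8.
(h/2)·[y₀ + 2y₁ + 2y₂ + 2y₃ + 2y₄ + 2y₅ + 2y₆ + 2y₇ + y₈] = 0.25·(89.70) = 22.42500.

22.42500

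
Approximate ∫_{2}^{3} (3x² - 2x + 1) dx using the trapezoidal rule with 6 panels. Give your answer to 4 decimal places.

15.0139

h = (3 − 2)/6 = 0.166667.
Nodes x₀,…,x₆ = 2, 2.166667, 2.333333, 2.5, 2.666667, 2.833333, 3.
f(x) = 3x² - 2x + 1: f₀=9, f₁=10.75, f₂=12.666667, f₃=14.75, f₄=17, f₅=19.416667, f₆=22.
(h/2)·[f₀ + 2f₁ + 2f₂ + 2f₃ + 2f₄ + 2f₅ + f₆] = 0.083333·(180.166667) = 15.0139.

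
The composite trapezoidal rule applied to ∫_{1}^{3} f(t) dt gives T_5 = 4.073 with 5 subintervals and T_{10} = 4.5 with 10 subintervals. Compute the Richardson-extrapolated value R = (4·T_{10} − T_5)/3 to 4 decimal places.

4.6423

R = (4·T_{10} − T_5) / 3 = (4·4.5 − 4.073)/3 = (13.927)/3 = 4.6423.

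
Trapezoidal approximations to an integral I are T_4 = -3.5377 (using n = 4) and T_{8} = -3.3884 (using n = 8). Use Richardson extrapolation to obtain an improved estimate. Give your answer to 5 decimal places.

R = (4·T_{8} − T_4) / 3 = (4·(-3.3884) − (-3.5377))/3 = (-10.0159)/3 = -3.33863.

-3.33863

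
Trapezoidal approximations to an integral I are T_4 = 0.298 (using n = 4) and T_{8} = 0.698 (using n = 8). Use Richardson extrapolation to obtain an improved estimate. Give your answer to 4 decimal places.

R = (4·T_{8} − T_4) / 3 = (4·0.698 − 0.298)/3 = (2.494)/3 = 0.8313.

0.8313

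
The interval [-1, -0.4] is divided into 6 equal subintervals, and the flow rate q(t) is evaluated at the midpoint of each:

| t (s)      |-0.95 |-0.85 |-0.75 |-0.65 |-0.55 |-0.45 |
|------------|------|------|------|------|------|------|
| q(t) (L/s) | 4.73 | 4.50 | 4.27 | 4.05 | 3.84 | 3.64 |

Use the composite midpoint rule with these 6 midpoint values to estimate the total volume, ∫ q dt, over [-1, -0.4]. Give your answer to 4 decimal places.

h = 0.1, n = 6.
h·[y(m₁) + y(m₂) + y(m₃) + y(m₄) + y(m₅) + y(m₆)] = 0.1·(25.03) = 2.5030.

2.5030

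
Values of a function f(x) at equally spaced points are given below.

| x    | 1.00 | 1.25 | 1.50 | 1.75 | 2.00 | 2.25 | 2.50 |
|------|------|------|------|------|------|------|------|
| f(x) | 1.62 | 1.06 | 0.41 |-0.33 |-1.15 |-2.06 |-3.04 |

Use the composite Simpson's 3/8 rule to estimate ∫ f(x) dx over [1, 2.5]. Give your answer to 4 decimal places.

h = 0.25, n = 6.
(3h/8)·[y₀ + 3y₁ + 3y₂ + 2y₃ + 3y₄ + 3y₅ + y₆] = 0.09375·(-7.30) = -0.6844.

-0.6844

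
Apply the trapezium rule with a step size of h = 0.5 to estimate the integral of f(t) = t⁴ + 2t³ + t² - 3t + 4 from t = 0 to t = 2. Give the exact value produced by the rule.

20.3125

h = (2 − 0)/4 = 0.5.
Nodes t₀,…,t₄ = 0, 0.5, 1, 1.5, 2.
f(t) = t⁴ + 2t³ + t² - 3t + 4: f₀=4, f₁=3.0625, f₂=5, f₃=13.5625, f₄=34.
(h/2)·[f₀ + 2f₁ + 2f₂ + 2f₃ + f₄] = 0.25·(81.25) = 20.3125.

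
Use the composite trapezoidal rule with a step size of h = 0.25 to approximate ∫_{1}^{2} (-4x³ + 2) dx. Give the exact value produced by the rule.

-13.1875

h = (2 − 1)/4 = 0.25.
Nodes x₀,…,x₄ = 1, 1.25, 1.5, 1.75, 2.
f(x) = -4x³ + 2: f₀=-2, f₁=-5.8125, f₂=-11.5, f₃=-19.4375, f₄=-30.
(h/2)·[f₀ + 2f₁ + 2f₂ + 2f₃ + f₄] = 0.125·(-105.5) = -13.1875.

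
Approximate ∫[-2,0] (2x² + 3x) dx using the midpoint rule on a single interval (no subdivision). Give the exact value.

M = (b−a)·f(-1) = 2·(-1) = -2.

-2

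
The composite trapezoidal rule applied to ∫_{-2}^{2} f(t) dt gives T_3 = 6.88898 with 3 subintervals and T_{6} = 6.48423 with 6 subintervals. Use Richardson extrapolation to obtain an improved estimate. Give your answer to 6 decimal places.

R = (4·T_{6} − T_3) / 3 = (4·6.48423 − 6.88898)/3 = (19.04794)/3 = 6.349313.

6.349313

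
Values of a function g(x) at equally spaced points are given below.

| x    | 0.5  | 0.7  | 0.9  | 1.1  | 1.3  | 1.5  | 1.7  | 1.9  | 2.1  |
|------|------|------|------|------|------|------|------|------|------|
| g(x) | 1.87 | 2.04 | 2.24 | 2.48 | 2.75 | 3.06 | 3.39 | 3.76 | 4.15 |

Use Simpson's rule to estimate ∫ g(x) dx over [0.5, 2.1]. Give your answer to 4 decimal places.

4.5427

h = 0.2, n = 8.
(h/3)·[y₀ + 4y₁ + 2y₂ + 4y₃ + 2y₄ + 4y₅ + 2y₆ + 4y₇ + y₈] = 0.066667·(68.14) = 4.5427.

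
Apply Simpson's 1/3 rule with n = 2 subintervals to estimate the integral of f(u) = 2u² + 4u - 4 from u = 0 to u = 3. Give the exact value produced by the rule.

h = (3 − 0)/2 = 1.5.
Nodes u₀,…,u₂ = 0, 1.5, 3.
f(u) = 2u² + 4u - 4: f₀=-4, f₁=6.5, f₂=26.
(h/3)·[f₀ + 4f₁ + f₂] = 0.5·(48) = 24.

24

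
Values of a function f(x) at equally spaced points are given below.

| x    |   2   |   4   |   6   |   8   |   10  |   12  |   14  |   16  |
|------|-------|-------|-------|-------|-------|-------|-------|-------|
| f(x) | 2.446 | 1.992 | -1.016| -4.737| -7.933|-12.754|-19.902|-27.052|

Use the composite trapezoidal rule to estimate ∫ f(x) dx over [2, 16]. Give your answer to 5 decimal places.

h = 2, n = 7.
(h/2)·[y₀ + 2y₁ + 2y₂ + 2y₃ + 2y₄ + 2y₅ + 2y₆ + y₇] = 1·(-113.306) = -113.30600.

-113.30600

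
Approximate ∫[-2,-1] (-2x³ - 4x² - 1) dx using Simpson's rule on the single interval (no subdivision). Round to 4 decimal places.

-2.8333

S = (b−a)/6 · [f(-2) + 4f(-1.5) + f(-1)] = 0.166667·[(-1) + 4·(-3.25) + (-3)] = -2.8333.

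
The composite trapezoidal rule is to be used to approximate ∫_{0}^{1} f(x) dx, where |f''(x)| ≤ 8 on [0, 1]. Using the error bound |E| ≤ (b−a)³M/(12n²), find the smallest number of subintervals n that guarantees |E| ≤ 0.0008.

29

Need 8/(12n²) ≤ 0.0008.
n² ≥ 8/(12·0.0008) = 833.333 ⇒ n ≥ 28.8675, so the smallest n is 29.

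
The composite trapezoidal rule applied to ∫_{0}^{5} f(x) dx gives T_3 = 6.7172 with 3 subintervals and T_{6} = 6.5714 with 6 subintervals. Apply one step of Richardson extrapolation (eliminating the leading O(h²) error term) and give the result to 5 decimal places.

R = (4·T_{6} − T_3) / 3 = (4·6.5714 − 6.7172)/3 = (19.5684)/3 = 6.52280.

6.52280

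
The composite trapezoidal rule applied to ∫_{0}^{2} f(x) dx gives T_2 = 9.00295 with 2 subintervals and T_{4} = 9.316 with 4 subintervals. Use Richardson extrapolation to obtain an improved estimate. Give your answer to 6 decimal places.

9.420350

R = (4·T_{4} − T_2) / 3 = (4·9.316 − 9.00295)/3 = (28.26105)/3 = 9.420350.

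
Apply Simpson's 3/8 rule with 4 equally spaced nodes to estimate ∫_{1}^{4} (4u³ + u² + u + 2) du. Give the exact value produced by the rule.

289.5

h = (4 − 1)/3 = 1.
Nodes u₀,…,u₃ = 1, 2, 3, 4.
f(u) = 4u³ + u² + u + 2: f₀=8, f₁=40, f₂=122, f₃=278.
(3h/8)·[f₀ + 3f₁ + 3f₂ + f₃] = 0.375·(772) = 289.5.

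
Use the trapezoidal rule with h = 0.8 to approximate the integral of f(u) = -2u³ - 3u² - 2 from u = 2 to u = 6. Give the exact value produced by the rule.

-867.52

h = (6 − 2)/5 = 0.8.
Nodes u₀,…,u₅ = 2, 2.8, 3.6, 4.4, 5.2, 6.
f(u) = -2u³ - 3u² - 2: f₀=-30, f₁=-69.424, f₂=-134.192, f₃=-230.448, f₄=-364.336, f₅=-542.
(h/2)·[f₀ + 2f₁ + 2f₂ + 2f₃ + 2f₄ + f₅] = 0.4·(-2168.8) = -867.52.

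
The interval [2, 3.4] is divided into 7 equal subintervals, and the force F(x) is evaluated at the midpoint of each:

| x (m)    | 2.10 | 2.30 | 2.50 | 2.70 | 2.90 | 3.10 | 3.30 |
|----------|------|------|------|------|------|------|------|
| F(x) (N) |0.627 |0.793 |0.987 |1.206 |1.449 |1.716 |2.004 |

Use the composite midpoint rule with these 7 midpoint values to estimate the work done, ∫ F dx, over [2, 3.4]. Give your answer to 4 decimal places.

h = 0.2, n = 7.
h·[y(m₁) + y(m₂) + y(m₃) + y(m₄) + y(m₅) + y(m₆) + y(m₇)] = 0.2·(8.782) = 1.7564.

1.7564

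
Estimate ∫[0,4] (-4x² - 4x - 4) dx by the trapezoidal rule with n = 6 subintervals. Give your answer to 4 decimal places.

-134.5185

h = (4 − 0)/6 = 0.666667.
Nodes x₀,…,x₆ = 0, 0.666667, 1.333333, 2, 2.666667, 3.333333, 4.
f(x) = -4x² - 4x - 4: f₀=-4, f₁=-8.444444, f₂=-16.444444, f₃=-28, f₄=-43.111111, f₅=-61.777778, f₆=-84.
(h/2)·[f₀ + 2f₁ + 2f₂ + 2f₃ + 2f₄ + 2f₅ + f₆] = 0.333333·(-403.555556) = -134.5185.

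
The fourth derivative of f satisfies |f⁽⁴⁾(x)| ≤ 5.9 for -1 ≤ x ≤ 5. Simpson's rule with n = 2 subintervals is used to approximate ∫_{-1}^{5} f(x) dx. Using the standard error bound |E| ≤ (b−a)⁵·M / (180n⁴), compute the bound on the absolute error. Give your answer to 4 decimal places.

|E| ≤ (6)⁵·5.9 / (180·2⁴) = 45878.4/2880 = 15.9300.

15.9300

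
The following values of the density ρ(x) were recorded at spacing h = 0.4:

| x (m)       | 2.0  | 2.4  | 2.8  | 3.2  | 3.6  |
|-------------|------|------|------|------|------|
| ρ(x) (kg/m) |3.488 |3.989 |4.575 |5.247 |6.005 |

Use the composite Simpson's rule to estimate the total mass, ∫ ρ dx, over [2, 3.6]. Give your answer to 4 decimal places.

7.4116

h = 0.4, n = 4.
(h/3)·[y₀ + 4y₁ + 2y₂ + 4y₃ + y₄] = 0.133333·(55.587) = 7.4116.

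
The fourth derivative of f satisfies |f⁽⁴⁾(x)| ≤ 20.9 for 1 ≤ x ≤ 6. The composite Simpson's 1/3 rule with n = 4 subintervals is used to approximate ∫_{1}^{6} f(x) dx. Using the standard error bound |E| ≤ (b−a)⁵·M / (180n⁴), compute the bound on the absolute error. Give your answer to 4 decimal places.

|E| ≤ (5)⁵·20.9 / (180·4⁴) = 65312.5/46080 = 1.4174.

1.4174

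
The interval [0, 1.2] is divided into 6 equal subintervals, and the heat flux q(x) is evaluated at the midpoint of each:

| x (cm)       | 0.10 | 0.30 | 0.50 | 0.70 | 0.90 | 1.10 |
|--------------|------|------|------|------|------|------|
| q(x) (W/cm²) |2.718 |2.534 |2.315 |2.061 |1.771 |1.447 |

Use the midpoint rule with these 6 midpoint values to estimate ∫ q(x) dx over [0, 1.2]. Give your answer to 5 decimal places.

2.56920

h = 0.2, n = 6.
h·[y(m₁) + y(m₂) + y(m₃) + y(m₄) + y(m₅) + y(m₆)] = 0.2·(12.846) = 2.56920.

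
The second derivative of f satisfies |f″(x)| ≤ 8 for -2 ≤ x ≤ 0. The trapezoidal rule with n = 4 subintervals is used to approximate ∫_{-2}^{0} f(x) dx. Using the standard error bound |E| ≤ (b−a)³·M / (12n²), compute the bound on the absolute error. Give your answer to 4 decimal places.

|E| ≤ (2)³·8 / (12·4²) = 64/192 = 0.3333.

0.3333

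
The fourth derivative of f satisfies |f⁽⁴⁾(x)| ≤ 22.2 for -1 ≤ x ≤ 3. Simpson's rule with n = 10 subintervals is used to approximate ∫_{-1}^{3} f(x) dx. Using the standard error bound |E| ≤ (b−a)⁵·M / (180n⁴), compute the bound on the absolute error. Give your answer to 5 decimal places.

|E| ≤ (4)⁵·22.2 / (180·10⁴) = 22732.8/1800000 = 0.01263.

0.01263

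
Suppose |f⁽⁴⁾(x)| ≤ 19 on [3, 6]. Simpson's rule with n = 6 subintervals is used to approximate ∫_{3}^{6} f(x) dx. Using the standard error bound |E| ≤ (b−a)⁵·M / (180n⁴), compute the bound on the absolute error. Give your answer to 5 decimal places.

0.01979

|E| ≤ (3)⁵·19 / (180·6⁴) = 4617/233280 = 0.01979.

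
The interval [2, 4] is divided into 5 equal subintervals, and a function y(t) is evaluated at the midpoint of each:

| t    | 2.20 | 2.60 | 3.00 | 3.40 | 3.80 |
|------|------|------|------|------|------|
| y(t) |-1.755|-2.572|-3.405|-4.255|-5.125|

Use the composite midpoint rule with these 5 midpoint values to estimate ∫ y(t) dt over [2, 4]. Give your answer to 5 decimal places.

-6.84480

h = 0.4, n = 5.
h·[y(m₁) + y(m₂) + y(m₃) + y(m₄) + y(m₅)] = 0.4·(-17.112) = -6.84480.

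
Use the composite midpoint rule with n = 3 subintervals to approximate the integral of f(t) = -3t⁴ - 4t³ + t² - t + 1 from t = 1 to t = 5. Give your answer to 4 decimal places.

h = (5 − 1)/3 = 1.333333.
Midpoints m₁,…,m₃ = 1.666667, 3, 4.333333.
f(m₁)=-39.555556, f(m₂)=-344, f(m₃)=-1367.851852.
h·[f(m₁) + f(m₂) + f(m₃)] = 1.333333·(-1751.407407) = -2335.2099.

-2335.2099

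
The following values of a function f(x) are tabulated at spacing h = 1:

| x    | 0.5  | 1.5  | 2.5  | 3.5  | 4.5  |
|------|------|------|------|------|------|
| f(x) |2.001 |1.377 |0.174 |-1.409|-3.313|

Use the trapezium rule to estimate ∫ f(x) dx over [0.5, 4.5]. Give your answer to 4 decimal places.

h = 1, n = 4.
(h/2)·[y₀ + 2y₁ + 2y₂ + 2y₃ + y₄] = 0.5·(-1.028) = -0.5140.

-0.5140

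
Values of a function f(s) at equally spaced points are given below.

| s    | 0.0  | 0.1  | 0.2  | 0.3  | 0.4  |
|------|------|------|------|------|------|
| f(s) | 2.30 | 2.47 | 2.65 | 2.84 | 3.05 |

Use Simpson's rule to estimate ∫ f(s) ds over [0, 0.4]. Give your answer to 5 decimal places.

1.06300

h = 0.1, n = 4.
(h/3)·[y₀ + 4y₁ + 2y₂ + 4y₃ + y₄] = 0.033333·(31.89) = 1.06300.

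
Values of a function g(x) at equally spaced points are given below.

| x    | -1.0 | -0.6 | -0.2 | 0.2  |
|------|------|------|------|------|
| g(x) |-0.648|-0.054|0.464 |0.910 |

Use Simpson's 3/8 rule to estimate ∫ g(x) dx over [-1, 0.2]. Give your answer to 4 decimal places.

0.2238

h = 0.4, n = 3.
(3h/8)·[y₀ + 3y₁ + 3y₂ + y₃] = 0.15·(1.492) = 0.2238.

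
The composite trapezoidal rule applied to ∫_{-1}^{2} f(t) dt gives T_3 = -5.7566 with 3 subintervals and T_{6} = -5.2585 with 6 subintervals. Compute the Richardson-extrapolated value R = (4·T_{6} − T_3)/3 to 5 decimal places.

R = (4·T_{6} − T_3) / 3 = (4·(-5.2585) − (-5.7566))/3 = (-15.2774)/3 = -5.09247.

-5.09247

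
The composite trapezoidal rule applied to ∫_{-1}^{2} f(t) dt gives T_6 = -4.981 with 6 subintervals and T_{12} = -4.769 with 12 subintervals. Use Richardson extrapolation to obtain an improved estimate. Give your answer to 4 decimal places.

-4.6983

R = (4·T_{12} − T_6) / 3 = (4·(-4.769) − (-4.981))/3 = (-14.095)/3 = -4.6983.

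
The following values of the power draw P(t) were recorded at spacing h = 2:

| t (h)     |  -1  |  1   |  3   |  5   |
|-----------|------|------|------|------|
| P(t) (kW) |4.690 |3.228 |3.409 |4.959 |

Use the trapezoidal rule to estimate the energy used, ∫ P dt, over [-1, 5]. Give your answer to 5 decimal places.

h = 2, n = 3.
(h/2)·[y₀ + 2y₁ + 2y₂ + y₃] = 1·(22.923) = 22.92300.

22.92300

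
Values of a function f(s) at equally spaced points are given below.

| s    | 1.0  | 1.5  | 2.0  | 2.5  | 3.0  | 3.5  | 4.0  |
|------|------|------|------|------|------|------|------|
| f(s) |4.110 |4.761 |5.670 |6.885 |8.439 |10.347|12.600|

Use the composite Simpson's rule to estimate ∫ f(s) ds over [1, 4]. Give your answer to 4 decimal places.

22.1500

h = 0.5, n = 6.
(h/3)·[y₀ + 4y₁ + 2y₂ + 4y₃ + 2y₄ + 4y₅ + y₆] = 0.166667·(132.900) = 22.1500.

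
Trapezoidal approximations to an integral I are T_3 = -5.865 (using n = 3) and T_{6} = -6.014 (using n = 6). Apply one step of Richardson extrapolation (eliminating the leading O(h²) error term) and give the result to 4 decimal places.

-6.0637

R = (4·T_{6} − T_3) / 3 = (4·(-6.014) − (-5.865))/3 = (-18.191)/3 = -6.0637.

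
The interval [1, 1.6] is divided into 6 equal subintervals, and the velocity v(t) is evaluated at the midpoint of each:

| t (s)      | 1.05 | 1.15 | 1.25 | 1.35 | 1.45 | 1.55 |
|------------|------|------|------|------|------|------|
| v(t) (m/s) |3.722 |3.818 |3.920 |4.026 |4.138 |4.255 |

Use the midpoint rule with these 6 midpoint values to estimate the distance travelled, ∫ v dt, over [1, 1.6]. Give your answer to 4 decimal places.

2.3879

h = 0.1, n = 6.
h·[y(m₁) + y(m₂) + y(m₃) + y(m₄) + y(m₅) + y(m₆)] = 0.1·(23.879) = 2.3879.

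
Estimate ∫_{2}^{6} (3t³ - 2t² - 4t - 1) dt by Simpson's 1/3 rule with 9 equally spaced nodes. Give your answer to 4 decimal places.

h = (6 − 2)/8 = 0.5.
Nodes t₀,…,t₈ = 2, 2.5, 3, 3.5, 4, 4.5, 5, 5.5, 6.
f(t) = 3t³ - 2t² - 4t - 1: f₀=7, f₁=23.375, f₂=50, f₃=89.125, f₄=143, f₅=213.875, f₆=304, f₇=415.625, f₈=551.
(h/3)·[f₀ + 4f₁ + 2f₂ + 4f₃ + 2f₄ + 4f₅ + 2f₆ + 4f₇ + f₈] = 0.166667·(4520) = 753.3333.

753.3333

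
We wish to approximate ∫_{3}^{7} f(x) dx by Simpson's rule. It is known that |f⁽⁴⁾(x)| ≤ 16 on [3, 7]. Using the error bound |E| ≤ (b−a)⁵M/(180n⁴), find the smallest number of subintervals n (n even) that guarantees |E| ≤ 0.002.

16

Need 16384/(180n⁴) ≤ 0.002.
n⁴ ≥ 16384/(180·0.002) = 45511.1 ⇒ n ≥ 14.6059, so the smallest even n is 16. (n must be even for Simpson's rule.)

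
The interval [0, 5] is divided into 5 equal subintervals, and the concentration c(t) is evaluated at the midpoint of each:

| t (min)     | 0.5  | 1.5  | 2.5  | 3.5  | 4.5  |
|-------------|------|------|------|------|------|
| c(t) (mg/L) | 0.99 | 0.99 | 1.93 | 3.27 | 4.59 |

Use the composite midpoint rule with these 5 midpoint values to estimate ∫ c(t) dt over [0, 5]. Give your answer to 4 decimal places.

h = 1, n = 5.
h·[y(m₁) + y(m₂) + y(m₃) + y(m₄) + y(m₅)] = 1·(11.77) = 11.7700.

11.7700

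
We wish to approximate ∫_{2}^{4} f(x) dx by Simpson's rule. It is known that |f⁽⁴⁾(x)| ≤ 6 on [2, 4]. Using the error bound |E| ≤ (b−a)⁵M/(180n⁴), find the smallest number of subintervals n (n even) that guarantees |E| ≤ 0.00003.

Need 192/(180n⁴) ≤ 0.00003.
n⁴ ≥ 192/(180·0.00003) = 35555.6 ⇒ n ≥ 13.7318, so the smallest even n is 14. (n must be even for Simpson's rule.)

14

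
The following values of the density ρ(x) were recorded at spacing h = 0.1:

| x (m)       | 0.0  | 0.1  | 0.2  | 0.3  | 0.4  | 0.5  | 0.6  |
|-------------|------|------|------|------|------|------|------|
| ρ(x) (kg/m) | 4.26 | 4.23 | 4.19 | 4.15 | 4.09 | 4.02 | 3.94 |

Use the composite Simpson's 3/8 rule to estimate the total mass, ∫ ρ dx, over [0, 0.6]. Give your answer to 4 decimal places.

h = 0.1, n = 6.
(3h/8)·[y₀ + 3y₁ + 3y₂ + 2y₃ + 3y₄ + 3y₅ + y₆] = 0.0375·(66.09) = 2.4784.

2.4784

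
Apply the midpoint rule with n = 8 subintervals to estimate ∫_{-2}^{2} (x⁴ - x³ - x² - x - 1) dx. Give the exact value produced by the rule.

2.890625

h = (2 − (-2))/8 = 0.5.
Midpoints m₁,…,m₈ = -1.75, -1.25, -0.75, -0.25, 0.25, 0.75, 1.25, 1.75.
f(m₁)=12.42578125, f(m₂)=3.08203125, f(m₃)=-0.07421875, f(m₄)=-0.79296875, f(m₅)=-1.32421875, f(m₆)=-2.41796875, f(m₇)=-3.32421875, f(m₈)=-1.79296875.
h·[f(m₁) + f(m₂) + f(m₃) + f(m₄) + f(m₅) + f(m₆) + f(m₇) + f(m₈)] = 0.5·(5.78125) = 2.890625.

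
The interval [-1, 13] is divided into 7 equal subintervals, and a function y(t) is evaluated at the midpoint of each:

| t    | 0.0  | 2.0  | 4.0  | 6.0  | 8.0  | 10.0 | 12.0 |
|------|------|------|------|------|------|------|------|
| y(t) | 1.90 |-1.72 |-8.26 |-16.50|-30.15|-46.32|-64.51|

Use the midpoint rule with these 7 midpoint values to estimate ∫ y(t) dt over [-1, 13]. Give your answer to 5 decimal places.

h = 2, n = 7.
h·[y(m₁) + y(m₂) + y(m₃) + y(m₄) + y(m₅) + y(m₆) + y(m₇)] = 2·(-165.56) = -331.12000.

-331.12000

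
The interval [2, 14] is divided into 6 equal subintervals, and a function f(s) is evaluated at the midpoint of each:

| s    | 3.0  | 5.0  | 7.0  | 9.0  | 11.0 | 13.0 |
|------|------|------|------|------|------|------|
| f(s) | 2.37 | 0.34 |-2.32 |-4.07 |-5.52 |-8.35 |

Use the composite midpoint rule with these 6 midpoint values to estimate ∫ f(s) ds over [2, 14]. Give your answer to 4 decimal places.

-35.1000

h = 2, n = 6.
h·[y(m₁) + y(m₂) + y(m₃) + y(m₄) + y(m₅) + y(m₆)] = 2·(-17.55) = -35.1000.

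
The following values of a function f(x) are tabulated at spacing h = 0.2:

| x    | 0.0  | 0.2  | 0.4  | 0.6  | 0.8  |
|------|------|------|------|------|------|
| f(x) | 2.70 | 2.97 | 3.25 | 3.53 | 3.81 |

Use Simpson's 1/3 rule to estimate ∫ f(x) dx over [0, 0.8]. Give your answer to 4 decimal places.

h = 0.2, n = 4.
(h/3)·[y₀ + 4y₁ + 2y₂ + 4y₃ + y₄] = 0.066667·(39.01) = 2.6007.

2.6007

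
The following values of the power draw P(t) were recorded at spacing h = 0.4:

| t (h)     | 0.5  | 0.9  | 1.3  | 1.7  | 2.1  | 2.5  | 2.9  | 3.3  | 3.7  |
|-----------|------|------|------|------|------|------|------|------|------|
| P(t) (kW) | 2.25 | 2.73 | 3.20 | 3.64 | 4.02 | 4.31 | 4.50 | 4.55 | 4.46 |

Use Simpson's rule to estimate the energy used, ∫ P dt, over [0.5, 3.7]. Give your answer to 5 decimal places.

12.14267

h = 0.4, n = 8.
(h/3)·[y₀ + 4y₁ + 2y₂ + 4y₃ + 2y₄ + 4y₅ + 2y₆ + 4y₇ + y₈] = 0.133333·(91.07) = 12.14267.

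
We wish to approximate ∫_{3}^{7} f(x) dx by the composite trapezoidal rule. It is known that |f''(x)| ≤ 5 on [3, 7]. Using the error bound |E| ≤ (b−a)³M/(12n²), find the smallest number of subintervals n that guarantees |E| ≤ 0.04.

Need 320/(12n²) ≤ 0.04.
n² ≥ 320/(12·0.04) = 666.667 ⇒ n ≥ 25.8199, so the smallest n is 26.

26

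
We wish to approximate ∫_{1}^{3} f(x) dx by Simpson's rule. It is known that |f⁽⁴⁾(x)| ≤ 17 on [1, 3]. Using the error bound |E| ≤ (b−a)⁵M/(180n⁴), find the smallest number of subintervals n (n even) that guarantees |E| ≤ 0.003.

Need 544/(180n⁴) ≤ 0.003.
n⁴ ≥ 544/(180·0.003) = 1007.41 ⇒ n ≥ 5.6338, so the smallest even n is 6. (n must be even for Simpson's rule.)

6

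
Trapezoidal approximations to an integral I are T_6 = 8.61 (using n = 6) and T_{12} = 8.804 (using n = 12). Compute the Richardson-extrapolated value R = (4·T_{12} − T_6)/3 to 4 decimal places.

R = (4·T_{12} − T_6) / 3 = (4·8.804 − 8.61)/3 = (26.606)/3 = 8.8687.

8.8687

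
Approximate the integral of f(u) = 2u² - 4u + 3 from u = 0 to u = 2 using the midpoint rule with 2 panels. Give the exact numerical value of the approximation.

3

h = (2 − 0)/2 = 1.
Midpoints m₁,…,m₂ = 0.5, 1.5.
f(m₁)=1.5, f(m₂)=1.5.
h·[f(m₁) + f(m₂)] = 1·(3) = 3.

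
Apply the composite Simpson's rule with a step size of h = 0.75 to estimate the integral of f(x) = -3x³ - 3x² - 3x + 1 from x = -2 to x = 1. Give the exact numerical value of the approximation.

h = (1 − (-2))/4 = 0.75.
Nodes x₀,…,x₄ = -2, -1.25, -0.5, 0.25, 1.
f(x) = -3x³ - 3x² - 3x + 1: f₀=19, f₁=5.921875, f₂=2.125, f₃=0.015625, f₄=-8.
(h/3)·[f₀ + 4f₁ + 2f₂ + 4f₃ + f₄] = 0.25·(39) = 9.75.

9.75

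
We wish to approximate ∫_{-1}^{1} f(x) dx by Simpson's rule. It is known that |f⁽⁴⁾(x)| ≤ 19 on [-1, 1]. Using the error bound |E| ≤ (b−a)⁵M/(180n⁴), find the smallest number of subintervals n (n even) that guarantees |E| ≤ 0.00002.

Need 608/(180n⁴) ≤ 0.00002.
n⁴ ≥ 608/(180·0.00002) = 168889 ⇒ n ≥ 20.2722, so the smallest even n is 22. (n must be even for Simpson's rule.)

22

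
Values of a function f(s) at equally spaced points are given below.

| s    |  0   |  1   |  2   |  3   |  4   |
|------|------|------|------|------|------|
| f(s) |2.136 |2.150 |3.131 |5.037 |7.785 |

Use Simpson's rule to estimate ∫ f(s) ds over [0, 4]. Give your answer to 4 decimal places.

14.9770

h = 1, n = 4.
(h/3)·[y₀ + 4y₁ + 2y₂ + 4y₃ + y₄] = 0.333333·(44.931) = 14.9770.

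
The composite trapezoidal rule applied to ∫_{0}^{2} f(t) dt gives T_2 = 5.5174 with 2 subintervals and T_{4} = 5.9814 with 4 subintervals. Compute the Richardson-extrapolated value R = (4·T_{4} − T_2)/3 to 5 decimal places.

6.13607

R = (4·T_{4} − T_2) / 3 = (4·5.9814 − 5.5174)/3 = (18.4082)/3 = 6.13607.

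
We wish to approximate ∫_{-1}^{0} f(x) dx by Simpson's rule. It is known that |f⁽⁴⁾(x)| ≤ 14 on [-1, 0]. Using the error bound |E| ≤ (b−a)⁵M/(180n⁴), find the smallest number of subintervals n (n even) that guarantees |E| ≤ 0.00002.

Need 14/(180n⁴) ≤ 0.00002.
n⁴ ≥ 14/(180·0.00002) = 3888.89 ⇒ n ≥ 7.8969, so the smallest even n is 8. (n must be even for Simpson's rule.)

8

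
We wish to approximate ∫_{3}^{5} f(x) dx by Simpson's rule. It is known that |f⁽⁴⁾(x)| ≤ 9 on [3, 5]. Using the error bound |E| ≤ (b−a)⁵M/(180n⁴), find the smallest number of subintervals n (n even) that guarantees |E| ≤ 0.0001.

12

Need 288/(180n⁴) ≤ 0.0001.
n⁴ ≥ 288/(180·0.0001) = 16000 ⇒ n ≥ 11.2468, so the smallest even n is 12. (n must be even for Simpson's rule.)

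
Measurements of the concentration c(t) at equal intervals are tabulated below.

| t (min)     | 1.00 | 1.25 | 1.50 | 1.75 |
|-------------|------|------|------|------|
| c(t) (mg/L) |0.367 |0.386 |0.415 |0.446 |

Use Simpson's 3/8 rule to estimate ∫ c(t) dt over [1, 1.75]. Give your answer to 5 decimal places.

0.30150

h = 0.25, n = 3.
(3h/8)·[y₀ + 3y₁ + 3y₂ + y₃] = 0.09375·(3.216) = 0.30150.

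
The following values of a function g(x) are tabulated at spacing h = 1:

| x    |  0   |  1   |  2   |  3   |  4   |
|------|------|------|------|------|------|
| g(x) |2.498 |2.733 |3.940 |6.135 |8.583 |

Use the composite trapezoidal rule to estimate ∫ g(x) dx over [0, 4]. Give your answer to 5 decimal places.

18.34850

h = 1, n = 4.
(h/2)·[y₀ + 2y₁ + 2y₂ + 2y₃ + y₄] = 0.5·(36.697) = 18.34850.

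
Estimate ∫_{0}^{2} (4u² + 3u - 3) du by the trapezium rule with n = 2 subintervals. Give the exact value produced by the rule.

12

h = (2 − 0)/2 = 1.
Nodes u₀,…,u₂ = 0, 1, 2.
f(u) = 4u² + 3u - 3: f₀=-3, f₁=4, f₂=19.
(h/2)·[f₀ + 2f₁ + f₂] = 0.5·(24) = 12.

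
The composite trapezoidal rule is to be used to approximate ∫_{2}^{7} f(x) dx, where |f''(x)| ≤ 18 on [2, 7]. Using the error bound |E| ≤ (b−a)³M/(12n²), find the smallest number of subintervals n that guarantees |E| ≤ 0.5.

Need 2250/(12n²) ≤ 0.5.
n² ≥ 2250/(12·0.5) = 375 ⇒ n ≥ 19.3649, so the smallest n is 20.

20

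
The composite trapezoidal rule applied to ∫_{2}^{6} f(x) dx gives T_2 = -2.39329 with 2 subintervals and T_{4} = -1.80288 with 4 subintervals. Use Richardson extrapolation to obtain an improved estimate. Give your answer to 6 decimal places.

R = (4·T_{4} − T_2) / 3 = (4·(-1.80288) − (-2.39329))/3 = (-4.81823)/3 = -1.606077.

-1.606077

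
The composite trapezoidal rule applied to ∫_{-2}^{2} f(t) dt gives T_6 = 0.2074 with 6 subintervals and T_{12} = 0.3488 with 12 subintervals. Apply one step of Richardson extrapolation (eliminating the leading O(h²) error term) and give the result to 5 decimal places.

0.39593

R = (4·T_{12} − T_6) / 3 = (4·0.3488 − 0.2074)/3 = (1.1878)/3 = 0.39593.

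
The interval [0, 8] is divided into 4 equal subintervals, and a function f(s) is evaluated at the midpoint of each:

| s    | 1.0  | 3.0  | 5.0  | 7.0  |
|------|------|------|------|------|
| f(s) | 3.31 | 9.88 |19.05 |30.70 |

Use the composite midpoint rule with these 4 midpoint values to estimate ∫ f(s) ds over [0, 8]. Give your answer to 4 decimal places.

h = 2, n = 4.
h·[y(m₁) + y(m₂) + y(m₃) + y(m₄)] = 2·(62.94) = 125.8800.

125.8800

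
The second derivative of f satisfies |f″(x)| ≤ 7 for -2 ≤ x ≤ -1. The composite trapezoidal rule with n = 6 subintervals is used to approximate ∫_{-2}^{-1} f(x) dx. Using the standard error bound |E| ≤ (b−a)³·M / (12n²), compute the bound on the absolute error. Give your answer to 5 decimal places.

|E| ≤ (1)³·7 / (12·6²) = 7/432 = 0.01620.

0.01620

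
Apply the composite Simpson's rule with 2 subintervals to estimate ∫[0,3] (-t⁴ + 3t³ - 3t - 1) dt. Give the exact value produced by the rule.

-6.375

h = (3 − 0)/2 = 1.5.
Nodes t₀,…,t₂ = 0, 1.5, 3.
f(t) = -t⁴ + 3t³ - 3t - 1: f₀=-1, f₁=-0.4375, f₂=-10.
(h/3)·[f₀ + 4f₁ + f₂] = 0.5·(-12.75) = -6.375.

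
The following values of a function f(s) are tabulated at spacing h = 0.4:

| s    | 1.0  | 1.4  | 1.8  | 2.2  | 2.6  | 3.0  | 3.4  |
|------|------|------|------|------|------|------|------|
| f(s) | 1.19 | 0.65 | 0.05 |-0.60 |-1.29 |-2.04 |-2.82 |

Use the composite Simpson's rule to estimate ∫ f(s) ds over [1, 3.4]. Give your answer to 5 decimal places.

-1.60933

h = 0.4, n = 6.
(h/3)·[y₀ + 4y₁ + 2y₂ + 4y₃ + 2y₄ + 4y₅ + y₆] = 0.133333·(-12.07) = -1.60933.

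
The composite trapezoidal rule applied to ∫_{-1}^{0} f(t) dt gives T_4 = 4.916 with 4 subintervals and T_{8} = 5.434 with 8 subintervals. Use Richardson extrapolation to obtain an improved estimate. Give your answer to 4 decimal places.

5.6067

R = (4·T_{8} − T_4) / 3 = (4·5.434 − 4.916)/3 = (16.820)/3 = 5.6067.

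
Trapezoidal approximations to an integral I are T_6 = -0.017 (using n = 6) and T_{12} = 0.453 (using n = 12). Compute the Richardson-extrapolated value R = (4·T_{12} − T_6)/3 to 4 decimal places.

0.6097

R = (4·T_{12} − T_6) / 3 = (4·0.453 − (-0.017))/3 = (1.829)/3 = 0.6097.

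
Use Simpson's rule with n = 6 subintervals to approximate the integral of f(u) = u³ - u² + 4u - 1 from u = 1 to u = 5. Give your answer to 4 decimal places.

h = (5 − 1)/6 = 0.666667.
Nodes u₀,…,u₆ = 1, 1.666667, 2.333333, 3, 3.666667, 4.333333, 5.
f(u) = u³ - u² + 4u - 1: f₀=3, f₁=7.518519, f₂=15.592593, f₃=29, f₄=49.518519, f₅=78.925926, f₆=119.
(h/3)·[f₀ + 4f₁ + 2f₂ + 4f₃ + 2f₄ + 4f₅ + f₆] = 0.222222·(714) = 158.6667.

158.6667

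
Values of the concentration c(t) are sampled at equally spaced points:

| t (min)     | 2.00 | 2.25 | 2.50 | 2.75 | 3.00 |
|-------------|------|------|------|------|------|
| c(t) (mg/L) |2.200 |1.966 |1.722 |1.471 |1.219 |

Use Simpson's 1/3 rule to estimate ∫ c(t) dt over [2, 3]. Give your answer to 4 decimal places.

1.7176

h = 0.25, n = 4.
(h/3)·[y₀ + 4y₁ + 2y₂ + 4y₃ + y₄] = 0.083333·(20.611) = 1.7176.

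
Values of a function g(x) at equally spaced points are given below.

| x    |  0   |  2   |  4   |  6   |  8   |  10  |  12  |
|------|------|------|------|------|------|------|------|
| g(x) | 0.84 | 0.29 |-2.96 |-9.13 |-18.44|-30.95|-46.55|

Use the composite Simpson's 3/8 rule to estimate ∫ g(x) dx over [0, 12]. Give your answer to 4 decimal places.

h = 2, n = 6.
(3h/8)·[y₀ + 3y₁ + 3y₂ + 2y₃ + 3y₄ + 3y₅ + y₆] = 0.75·(-220.15) = -165.1125.

-165.1125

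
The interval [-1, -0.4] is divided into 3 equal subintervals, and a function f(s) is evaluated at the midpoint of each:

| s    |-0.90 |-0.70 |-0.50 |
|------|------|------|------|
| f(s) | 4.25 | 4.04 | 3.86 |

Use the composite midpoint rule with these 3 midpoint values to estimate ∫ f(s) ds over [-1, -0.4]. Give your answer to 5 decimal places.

2.43000

h = 0.2, n = 3.
h·[y(m₁) + y(m₂) + y(m₃)] = 0.2·(12.15) = 2.43000.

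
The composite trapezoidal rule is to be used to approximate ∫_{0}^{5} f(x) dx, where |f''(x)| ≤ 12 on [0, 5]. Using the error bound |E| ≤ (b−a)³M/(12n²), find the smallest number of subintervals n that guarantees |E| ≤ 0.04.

56

Need 1500/(12n²) ≤ 0.04.
n² ≥ 1500/(12·0.04) = 3125 ⇒ n ≥ 55.9017, so the smallest n is 56.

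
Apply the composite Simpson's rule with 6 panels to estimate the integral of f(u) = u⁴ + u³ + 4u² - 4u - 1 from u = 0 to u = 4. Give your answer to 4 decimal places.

318.2387

h = (4 − 0)/6 = 0.666667.
Nodes u₀,…,u₆ = 0, 0.666667, 1.333333, 2, 2.666667, 3.333333, 4.
f(u) = u⁴ + u³ + 4u² - 4u - 1: f₀=-1, f₁=-1.395062, f₂=6.308642, f₃=31, f₄=86.308642, f₅=190.604938, f₆=367.
(h/3)·[f₀ + 4f₁ + 2f₂ + 4f₃ + 2f₄ + 4f₅ + f₆] = 0.222222·(1432.074074) = 318.2387.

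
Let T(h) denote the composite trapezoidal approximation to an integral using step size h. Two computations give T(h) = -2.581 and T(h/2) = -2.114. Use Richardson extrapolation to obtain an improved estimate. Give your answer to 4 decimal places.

-1.9583

R = (4·T(h/2) − T(h)) / 3 = (4·(-2.114) − (-2.581))/3 = (-5.875)/3 = -1.9583.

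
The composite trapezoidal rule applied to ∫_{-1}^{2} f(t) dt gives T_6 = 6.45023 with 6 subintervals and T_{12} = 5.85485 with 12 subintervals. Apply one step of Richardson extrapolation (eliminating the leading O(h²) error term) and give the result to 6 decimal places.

5.656390

R = (4·T_{12} − T_6) / 3 = (4·5.85485 − 6.45023)/3 = (16.96917)/3 = 5.656390.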